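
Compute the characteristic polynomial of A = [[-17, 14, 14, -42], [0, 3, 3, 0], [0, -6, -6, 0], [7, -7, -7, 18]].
χ_A(x) = x(x - 4)(x + 3)^2

xI - A = [[x + 17, -14, -14, 42], [0, x - 3, -3, 0], [0, 6, x + 6, 0], [-7, 7, 7, x - 18]].

Expanding det(xI - A) along the first row:
det(xI - A) = + (x + 17)·det([[x - 3, -3, 0], [6, x + 6, 0], [7, 7, x - 18]]) - (-14)·det([[0, -3, 0], [0, x + 6, 0], [-7, 7, x - 18]]) + (-14)·det([[0, x - 3, 0], [0, 6, 0], [-7, 7, x - 18]]) - (42)·det([[0, x - 3, -3], [0, 6, x + 6], [-7, 7, 7]]).

Evaluating gives χ_A(x) = x^4 + 2x^3 - 15x^2 - 36x = x(x - 4)(x + 3)^2.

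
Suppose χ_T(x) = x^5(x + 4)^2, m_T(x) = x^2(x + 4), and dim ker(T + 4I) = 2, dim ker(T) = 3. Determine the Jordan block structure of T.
λ = -4: algebraic multiplicity 2 (exponent in χ_T), largest block size 1 (exponent in m_T), 2 blocks (geometric multiplicity). These force block sizes [1, 1].
λ = 0: algebraic multiplicity 5 (exponent in χ_T), largest block size 2 (exponent in m_T), 3 blocks (geometric multiplicity). These force block sizes [2, 2, 1].

Jordan blocks: (-4, 1), (-4, 1), (0, 2), (0, 2), (0, 1)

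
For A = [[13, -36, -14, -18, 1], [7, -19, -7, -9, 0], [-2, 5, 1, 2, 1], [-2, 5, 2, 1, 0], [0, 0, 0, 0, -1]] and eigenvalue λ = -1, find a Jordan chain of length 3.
We seek v_1 ∈ ker((A + I)^3) \ ker((A + I)^2), then set v_{i+1} = (A + I) v_i.

One such chain is v_1 = [[-4, -2, 1, 0, 0]]^T, v_2 = [[2, 1, 0, 0, 0]]^T, v_3 = [[-8, -4, 1, 1, 0]]^T. Check: (A + I) v_3 = [[0, 0, 0, 0, 0]]^T = 0.

v_1 = [[-4, -2, 1, 0, 0]]^T, v_2 = [[2, 1, 0, 0, 0]]^T, v_3 = [[-8, -4, 1, 1, 0]]^T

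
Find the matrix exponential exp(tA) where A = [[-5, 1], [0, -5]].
A has Jordan form J = [[-5, 1], [0, -5]] with A = PJP^{-1}, so e^{tA} = P e^{tJ} P^{-1}.

For a Jordan block J_k(λ), e^{tJ_k(λ)} = e^{λt} · (I + tN + t^2 N^2/2! + ... + t^{k-1} N^{k-1}/(k-1)!) where N is the nilpotent superdiagonal part.

Assembling the blocks and conjugating back gives the entries of e^{tA} as shown above.

e^{tA} = [[e^{-5*t}, t*e^{-5*t}], [0, e^{-5*t}]]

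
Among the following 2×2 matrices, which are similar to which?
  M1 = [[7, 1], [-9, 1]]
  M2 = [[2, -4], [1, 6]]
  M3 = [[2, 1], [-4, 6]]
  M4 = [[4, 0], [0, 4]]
Characteristic polynomials: χ_{M1} = (x - 4)^2, χ_{M2} = (x - 4)^2, χ_{M3} = (x - 4)^2, χ_{M4} = (x - 4)^2.

{M1, M2, M3}: invariant factors (x - 4)^2.

{M4}: invariant factors x - 4, x - 4.

Matrices are similar if and only if their invariant-factor lists agree; the partition into similarity classes is {M1, M2, M3}, {M4}.

2 classes: {M1, M2, M3}, {M4}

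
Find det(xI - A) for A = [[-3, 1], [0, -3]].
xI - A = [[x + 3, -1], [0, x + 3]].

Expanding det(xI - A) along the first row:
det(xI - A) = + (x + 3)·det([[x + 3]]) - (-1)·det([[0]]).

Evaluating gives χ_A(x) = x^2 + 6x + 9 = (x + 3)^2.

χ_A(x) = (x + 3)^2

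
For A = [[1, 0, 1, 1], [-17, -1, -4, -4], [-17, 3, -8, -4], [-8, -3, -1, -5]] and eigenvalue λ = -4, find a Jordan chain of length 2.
v_1 = [[0, 1, 1, 0]]^T, v_2 = [[1, -1, -1, -4]]^T

We seek v_1 ∈ ker((A + 4I)^2) \ ker(A + 4I), then set v_{i+1} = (A + 4I) v_i.

One such chain is v_1 = [[0, 1, 1, 0]]^T, v_2 = [[1, -1, -1, -4]]^T. Check: (A + 4I) v_2 = [[0, 0, 0, 0]]^T = 0.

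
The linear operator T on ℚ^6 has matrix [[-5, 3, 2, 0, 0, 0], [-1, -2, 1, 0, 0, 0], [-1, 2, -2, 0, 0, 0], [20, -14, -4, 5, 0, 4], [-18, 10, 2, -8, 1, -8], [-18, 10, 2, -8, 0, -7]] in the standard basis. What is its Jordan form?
The characteristic polynomial is det(xI - A) = (x - 1)^2(x + 3)^4, so the eigenvalues are -3 (algebraic multiplicity 4), 1 (algebraic multiplicity 2).

For λ = -3: rank(A + 3I) = 4, rank((A + 3I)^2) = 3, rank((A + 3I)^3) = 2. The eigenspace has dimension 6 - 4 = 2, so there are 2 Jordan blocks; the rank sequence gives block sizes [3, 1].

For λ = 1: rank(A - I) = 4. The eigenspace has dimension 6 - 4 = 2, so there are 2 Jordan blocks; the rank sequence gives block sizes [1, 1].

Assembling the blocks gives the Jordan form J above.

J = [[-3, 1, 0, 0, 0, 0], [0, -3, 1, 0, 0, 0], [0, 0, -3, 0, 0, 0], [0, 0, 0, -3, 0, 0], [0, 0, 0, 0, 1, 0], [0, 0, 0, 0, 0, 1]]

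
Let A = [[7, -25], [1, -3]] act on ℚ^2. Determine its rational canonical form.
R = [[0, -4], [1, 4]]

The invariant factors of A (the non-unit diagonal entries of the Smith normal form of xI - A over ℚ[x]) are (x - 2)^2, each dividing the next. The characteristic polynomial is their product, (x - 2)^2.

The rational canonical form is the block-diagonal matrix of companion matrices C(f_i):
R = [[0, -4], [1, 4]].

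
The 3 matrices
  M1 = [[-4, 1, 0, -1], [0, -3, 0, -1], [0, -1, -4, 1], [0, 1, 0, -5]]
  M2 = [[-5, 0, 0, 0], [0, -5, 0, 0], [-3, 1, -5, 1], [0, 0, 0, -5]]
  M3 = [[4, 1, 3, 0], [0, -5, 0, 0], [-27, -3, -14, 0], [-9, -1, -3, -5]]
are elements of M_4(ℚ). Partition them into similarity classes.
Characteristic polynomials: χ_{M1} = (x + 4)^4, χ_{M2} = (x + 5)^4, χ_{M3} = (x + 5)^4.

{M1}: invariant factors x + 4, x + 4, (x + 4)^2.

{M2, M3}: invariant factors x + 5, x + 5, (x + 5)^2.

Matrices are similar if and only if their invariant-factor lists agree; the partition into similarity classes is {M1}, {M2, M3}.

2 classes: {M1}, {M2, M3}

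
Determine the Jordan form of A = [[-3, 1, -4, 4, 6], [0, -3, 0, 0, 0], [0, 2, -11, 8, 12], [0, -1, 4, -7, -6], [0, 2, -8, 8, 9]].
The characteristic polynomial is det(xI - A) = (x + 3)^5, so the eigenvalues are -3 (algebraic multiplicity 5).

For λ = -3: rank(A + 3I) = 1, rank((A + 3I)^2) = 0. The eigenspace has dimension 5 - 1 = 4, so there are 4 Jordan blocks; the rank sequence gives block sizes [2, 1, 1, 1].

Assembling the blocks gives the Jordan form J above.

J = [[-3, 1, 0, 0, 0], [0, -3, 0, 0, 0], [0, 0, -3, 0, 0], [0, 0, 0, -3, 0], [0, 0, 0, 0, -3]]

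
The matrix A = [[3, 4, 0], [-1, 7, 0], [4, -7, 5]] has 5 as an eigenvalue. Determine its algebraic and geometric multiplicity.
algebraic multiplicity 3, geometric multiplicity 1

The characteristic polynomial is (x - 5)^3, so the factor x - 5 appears with exponent 3: the algebraic multiplicity is 3.

rank(A - 5I) = 2, so the eigenspace has dimension 3 - 2 = 1: the geometric multiplicity is 1.

Since 1 < 3, A is not diagonalizable.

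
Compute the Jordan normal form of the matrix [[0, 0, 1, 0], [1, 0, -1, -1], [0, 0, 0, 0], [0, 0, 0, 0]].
J = [[0, 1, 0, 0], [0, 0, 1, 0], [0, 0, 0, 0], [0, 0, 0, 0]]

The characteristic polynomial is det(xI - A) = x^4, so the eigenvalues are 0 (algebraic multiplicity 4).

For λ = 0: rank(A) = 2, rank(A^2) = 1, rank(A^3) = 0. The eigenspace has dimension 4 - 2 = 2, so there are 2 Jordan blocks; the rank sequence gives block sizes [3, 1].

Assembling the blocks gives the Jordan form J above.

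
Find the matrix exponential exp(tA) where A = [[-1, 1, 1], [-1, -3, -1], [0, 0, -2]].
e^{tA} = [[(t + 1)*e^{-2*t}, t*e^{-2*t}, t*e^{-2*t}], [-t*e^{-2*t}, (1 - t)*e^{-2*t}, -t*e^{-2*t}], [0, 0, e^{-2*t}]]

A has Jordan form J = [[-2, 1, 0], [0, -2, 0], [0, 0, -2]] with A = PJP^{-1}, so e^{tA} = P e^{tJ} P^{-1}.

For a Jordan block J_k(λ), e^{tJ_k(λ)} = e^{λt} · (I + tN + t^2 N^2/2! + ... + t^{k-1} N^{k-1}/(k-1)!) where N is the nilpotent superdiagonal part.

Assembling the blocks and conjugating back gives the entries of e^{tA} as shown above.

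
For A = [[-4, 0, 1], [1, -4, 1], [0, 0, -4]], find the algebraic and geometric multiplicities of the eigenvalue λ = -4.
algebraic multiplicity 3, geometric multiplicity 1

The characteristic polynomial is (x + 4)^3, so the factor x + 4 appears with exponent 3: the algebraic multiplicity is 3.

rank(A + 4I) = 2, so the eigenspace has dimension 3 - 2 = 1: the geometric multiplicity is 1.

Since 1 < 3, A is not diagonalizable.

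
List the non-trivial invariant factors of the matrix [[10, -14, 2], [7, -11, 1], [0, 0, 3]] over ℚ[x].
(x - 3)^2(x + 4)

The Jordan structure of A has elementary divisors (x + 4), (x - 3)^2. Arranging the block sizes at each eigenvalue in decreasing order and taking row products gives the invariant factors.

Invariant factors (smallest first, each dividing the next): (x - 3)^2(x + 4).

Check: the last factor (x - 3)^2(x + 4) is the minimal polynomial, and the product (x - 3)^2(x + 4) is the characteristic polynomial.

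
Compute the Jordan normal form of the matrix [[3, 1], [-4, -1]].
J = [[1, 1], [0, 1]]

The characteristic polynomial is det(xI - A) = (x - 1)^2, so the eigenvalues are 1 (algebraic multiplicity 2).

For λ = 1: rank(A - I) = 1, rank((A - I)^2) = 0. The eigenspace has dimension 2 - 1 = 1, so there is 1 Jordan block; the rank sequence gives block sizes [2].

Assembling the blocks gives the Jordan form J above.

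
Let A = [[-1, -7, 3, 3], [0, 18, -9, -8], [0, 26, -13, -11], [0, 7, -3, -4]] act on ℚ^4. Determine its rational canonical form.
The invariant factors of A (the non-unit diagonal entries of the Smith normal form of xI - A over ℚ[x]) are x + 1, (x + 1)(x^2 - 2x + 5), each dividing the next. The characteristic polynomial is their product, (x + 1)^2(x^2 - 2x + 5).

The rational canonical form is the block-diagonal matrix of companion matrices C(f_i):
R = [[-1, 0, 0, 0], [0, 0, 0, -5], [0, 1, 0, -3], [0, 0, 1, 1]].

Note the characteristic polynomial does not split into linear factors over ℚ, so A has no Jordan form over ℚ; the rational canonical form exists over any field.

R = [[-1, 0, 0, 0], [0, 0, 0, -5], [0, 1, 0, -3], [0, 0, 1, 1]]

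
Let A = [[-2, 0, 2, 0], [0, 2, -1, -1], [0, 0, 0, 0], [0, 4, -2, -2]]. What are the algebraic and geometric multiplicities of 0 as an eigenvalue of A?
The characteristic polynomial is x^3(x + 2), so the factor x appears with exponent 3: the algebraic multiplicity is 3.

rank(A) = 2, so the eigenspace has dimension 4 - 2 = 2: the geometric multiplicity is 2.

Since 2 < 3, A is not diagonalizable.

algebraic multiplicity 3, geometric multiplicity 2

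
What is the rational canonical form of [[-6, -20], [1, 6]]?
R = [[0, 16], [1, 0]]

The invariant factors of A (the non-unit diagonal entries of the Smith normal form of xI - A over ℚ[x]) are (x - 4)(x + 4), each dividing the next. The characteristic polynomial is their product, (x - 4)(x + 4).

The rational canonical form is the block-diagonal matrix of companion matrices C(f_i):
R = [[0, 16], [1, 0]].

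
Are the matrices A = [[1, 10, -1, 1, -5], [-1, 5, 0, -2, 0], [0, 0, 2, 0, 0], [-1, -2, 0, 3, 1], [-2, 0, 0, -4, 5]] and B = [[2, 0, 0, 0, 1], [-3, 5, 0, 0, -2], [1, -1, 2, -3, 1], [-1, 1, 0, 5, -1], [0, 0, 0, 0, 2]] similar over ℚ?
No.

Both have characteristic polynomial (x - 5)^2(x - 2)^3, but the minimal polynomial of A is (x - 5)^2(x - 2)^3 while the minimal polynomial of B is (x - 5)^2(x - 2)^2. The minimal polynomial is a similarity invariant, so A and B are not similar.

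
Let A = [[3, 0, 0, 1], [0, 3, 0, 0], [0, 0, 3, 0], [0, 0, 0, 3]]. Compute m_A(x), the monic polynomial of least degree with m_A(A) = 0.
m_A(x) = (x - 3)^2

The characteristic polynomial factors as (x - 3)^4. The minimal polynomial is ∏(x - λ)^{k_λ} where k_λ is the size of the largest Jordan block at λ.

For λ = 3: rank(A - 3I) = 1, and the largest Jordan block has size 2 (the smallest k with rank((A - 3I)^k) = rank((A - 3I)^(k+1))).

So m_A(x) = (x - 3)^2.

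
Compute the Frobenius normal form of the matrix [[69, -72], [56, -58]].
R = [[0, -30], [1, 11]]

The invariant factors of A (the non-unit diagonal entries of the Smith normal form of xI - A over ℚ[x]) are (x - 6)(x - 5), each dividing the next. The characteristic polynomial is their product, (x - 6)(x - 5).

The rational canonical form is the block-diagonal matrix of companion matrices C(f_i):
R = [[0, -30], [1, 11]].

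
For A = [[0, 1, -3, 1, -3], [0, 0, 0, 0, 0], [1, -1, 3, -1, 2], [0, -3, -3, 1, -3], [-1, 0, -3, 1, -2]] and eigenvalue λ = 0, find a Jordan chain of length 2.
v_1 = [[-1, 1, 0, 0, 0]]^T, v_2 = [[1, 0, -2, -3, 1]]^T

We seek v_1 ∈ ker(A^2) \ ker(A), then set v_{i+1} = A v_i.

One such chain is v_1 = [[-1, 1, 0, 0, 0]]^T, v_2 = [[1, 0, -2, -3, 1]]^T. Check: A v_2 = [[0, 0, 0, 0, 0]]^T = 0.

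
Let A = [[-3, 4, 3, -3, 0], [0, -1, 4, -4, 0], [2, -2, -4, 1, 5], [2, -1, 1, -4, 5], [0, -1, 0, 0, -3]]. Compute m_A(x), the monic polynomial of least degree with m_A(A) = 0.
m_A(x) = (x + 3)^3

The characteristic polynomial factors as (x + 3)^5. The minimal polynomial is ∏(x - λ)^{k_λ} where k_λ is the size of the largest Jordan block at λ.

For λ = -3: rank(A + 3I) = 3, and the largest Jordan block has size 3 (the smallest k with rank((A + 3I)^k) = rank((A + 3I)^(k+1))).

So m_A(x) = (x + 3)^3.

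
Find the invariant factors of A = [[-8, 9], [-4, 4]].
(x + 2)^2

The Jordan structure of A has elementary divisors (x + 2)^2. Arranging the block sizes at each eigenvalue in decreasing order and taking row products gives the invariant factors.

Invariant factors (smallest first, each dividing the next): (x + 2)^2.

Check: the last factor (x + 2)^2 is the minimal polynomial, and the product (x + 2)^2 is the characteristic polynomial.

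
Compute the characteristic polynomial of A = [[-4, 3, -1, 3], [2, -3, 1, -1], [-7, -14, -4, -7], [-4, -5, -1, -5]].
χ_A(x) = (x + 4)^4

xI - A = [[x + 4, -3, 1, -3], [-2, x + 3, -1, 1], [7, 14, x + 4, 7], [4, 5, 1, x + 5]].

Expanding det(xI - A) along the first row:
det(xI - A) = + (x + 4)·det([[x + 3, -1, 1], [14, x + 4, 7], [5, 1, x + 5]]) - (-3)·det([[-2, -1, 1], [7, x + 4, 7], [4, 1, x + 5]]) + (1)·det([[-2, x + 3, 1], [7, 14, 7], [4, 5, x + 5]]) - (-3)·det([[-2, x + 3, -1], [7, 14, x + 4], [4, 5, 1]]).

Evaluating gives χ_A(x) = x^4 + 16x^3 + 96x^2 + 256x + 256 = (x + 4)^4.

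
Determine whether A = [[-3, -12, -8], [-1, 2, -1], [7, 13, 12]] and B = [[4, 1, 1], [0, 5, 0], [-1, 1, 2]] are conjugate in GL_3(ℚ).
Two matrices over a field are similar if and only if they have the same invariant factors.

Both A and B have characteristic polynomial (x - 5)(x - 3)^2 and minimal polynomial (x - 5)(x - 3)^2. Computing further, both have invariant factors (x - 5)(x - 3)^2. Hence A and B are similar.

Yes.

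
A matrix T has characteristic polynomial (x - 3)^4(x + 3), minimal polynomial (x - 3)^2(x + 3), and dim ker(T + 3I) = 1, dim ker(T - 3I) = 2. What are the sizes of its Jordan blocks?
λ = -3: algebraic multiplicity 1 (exponent in χ_T), largest block size 1 (exponent in m_T), 1 block (geometric multiplicity). This forces block sizes [1].
λ = 3: algebraic multiplicity 4 (exponent in χ_T), largest block size 2 (exponent in m_T), 2 blocks (geometric multiplicity). These force block sizes [2, 2].

Jordan blocks: (-3, 1), (3, 2), (3, 2)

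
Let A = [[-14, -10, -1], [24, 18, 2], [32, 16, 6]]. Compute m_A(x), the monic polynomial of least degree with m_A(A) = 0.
The characteristic polynomial factors as (x - 6)^2(x + 2). The minimal polynomial is ∏(x - λ)^{k_λ} where k_λ is the size of the largest Jordan block at λ.

For λ = -2: rank(A + 2I) = 2, and the largest Jordan block has size 1 (the smallest k with rank((A + 2I)^k) = rank((A + 2I)^(k+1))).
For λ = 6: rank(A - 6I) = 2, and the largest Jordan block has size 2 (the smallest k with rank((A - 6I)^k) = rank((A - 6I)^(k+1))).

So m_A(x) = (x - 6)^2(x + 2).

m_A(x) = (x - 6)^2(x + 2)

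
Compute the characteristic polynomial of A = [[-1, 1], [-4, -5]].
χ_A(x) = (x + 3)^2

xI - A = [[x + 1, -1], [4, x + 5]].

Expanding det(xI - A) along the first row:
det(xI - A) = + (x + 1)·det([[x + 5]]) - (-1)·det([[4]]).

Evaluating gives χ_A(x) = x^2 + 6x + 9 = (x + 3)^2.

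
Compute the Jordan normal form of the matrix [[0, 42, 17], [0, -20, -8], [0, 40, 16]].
J = [[-4, 0, 0], [0, 0, 1], [0, 0, 0]]

The characteristic polynomial is det(xI - A) = x^2(x + 4), so the eigenvalues are -4 (algebraic multiplicity 1), 0 (algebraic multiplicity 2).

For λ = -4: algebraic multiplicity 1 gives one 1×1 block.

For λ = 0: rank(A) = 2, rank(A^2) = 1. The eigenspace has dimension 3 - 2 = 1, so there is 1 Jordan block; the rank sequence gives block sizes [2].

Assembling the blocks gives the Jordan form J above.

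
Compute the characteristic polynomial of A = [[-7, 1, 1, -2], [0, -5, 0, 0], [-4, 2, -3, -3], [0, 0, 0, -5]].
xI - A = [[x + 7, -1, -1, 2], [0, x + 5, 0, 0], [4, -2, x + 3, 3], [0, 0, 0, x + 5]].

Expanding det(xI - A) along the first row:
det(xI - A) = + (x + 7)·det([[x + 5, 0, 0], [-2, x + 3, 3], [0, 0, x + 5]]) - (-1)·det([[0, 0, 0], [4, x + 3, 3], [0, 0, x + 5]]) + (-1)·det([[0, x + 5, 0], [4, -2, 3], [0, 0, x + 5]]) - (2)·det([[0, x + 5, 0], [4, -2, x + 3], [0, 0, 0]]).

Evaluating gives χ_A(x) = x^4 + 20x^3 + 150x^2 + 500x + 625 = (x + 5)^4.

χ_A(x) = (x + 5)^4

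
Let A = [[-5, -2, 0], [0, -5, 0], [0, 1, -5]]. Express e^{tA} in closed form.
A has Jordan form J = [[-5, 1, 0], [0, -5, 0], [0, 0, -5]] with A = PJP^{-1}, so e^{tA} = P e^{tJ} P^{-1}.

For a Jordan block J_k(λ), e^{tJ_k(λ)} = e^{λt} · (I + tN + t^2 N^2/2! + ... + t^{k-1} N^{k-1}/(k-1)!) where N is the nilpotent superdiagonal part.

Assembling the blocks and conjugating back gives the entries of e^{tA} as shown above.

e^{tA} = [[e^{-5*t}, -2*t*e^{-5*t}, 0], [0, e^{-5*t}, 0], [0, t*e^{-5*t}, e^{-5*t}]]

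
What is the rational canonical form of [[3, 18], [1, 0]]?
R = [[0, 18], [1, 3]]

The invariant factors of A (the non-unit diagonal entries of the Smith normal form of xI - A over ℚ[x]) are (x - 6)(x + 3), each dividing the next. The characteristic polynomial is their product, (x - 6)(x + 3).

The rational canonical form is the block-diagonal matrix of companion matrices C(f_i):
R = [[0, 18], [1, 3]].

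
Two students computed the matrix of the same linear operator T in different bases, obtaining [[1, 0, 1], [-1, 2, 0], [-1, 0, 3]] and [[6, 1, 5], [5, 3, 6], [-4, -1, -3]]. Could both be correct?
Two matrices over a field are similar if and only if they have the same invariant factors.

Both A and B have characteristic polynomial (x - 2)^3 and minimal polynomial (x - 2)^3. Computing further, both have invariant factors (x - 2)^3. Hence A and B are similar.

Yes.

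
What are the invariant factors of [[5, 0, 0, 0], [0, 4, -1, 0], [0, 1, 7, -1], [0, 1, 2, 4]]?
The Jordan structure of A has elementary divisors (x - 5)^3, (x - 5). Arranging the block sizes at each eigenvalue in decreasing order and taking row products gives the invariant factors.

Invariant factors (smallest first, each dividing the next): x - 5, (x - 5)^3.

Check: the last factor (x - 5)^3 is the minimal polynomial, and the product (x - 5)^4 is the characteristic polynomial.

x - 5, (x - 5)^3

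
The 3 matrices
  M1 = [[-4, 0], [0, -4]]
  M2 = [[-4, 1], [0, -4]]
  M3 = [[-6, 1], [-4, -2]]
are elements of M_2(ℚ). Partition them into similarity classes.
2 classes: {M1}, {M2, M3}

Characteristic polynomials: χ_{M1} = (x + 4)^2, χ_{M2} = (x + 4)^2, χ_{M3} = (x + 4)^2.

{M1}: invariant factors x + 4, x + 4.

{M2, M3}: invariant factors (x + 4)^2.

Matrices are similar if and only if their invariant-factor lists agree; the partition into similarity classes is {M1}, {M2, M3}.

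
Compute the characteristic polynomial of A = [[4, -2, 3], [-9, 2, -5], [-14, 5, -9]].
xI - A = [[x - 4, 2, -3], [9, x - 2, 5], [14, -5, x + 9]].

Expanding det(xI - A) along the first row:
det(xI - A) = + (x - 4)·det([[x - 2, 5], [-5, x + 9]]) - (2)·det([[9, 5], [14, x + 9]]) + (-3)·det([[9, x - 2], [14, -5]]).

Evaluating gives χ_A(x) = x^3 + 3x^2 + 3x + 1 = (x + 1)^3.

χ_A(x) = (x + 1)^3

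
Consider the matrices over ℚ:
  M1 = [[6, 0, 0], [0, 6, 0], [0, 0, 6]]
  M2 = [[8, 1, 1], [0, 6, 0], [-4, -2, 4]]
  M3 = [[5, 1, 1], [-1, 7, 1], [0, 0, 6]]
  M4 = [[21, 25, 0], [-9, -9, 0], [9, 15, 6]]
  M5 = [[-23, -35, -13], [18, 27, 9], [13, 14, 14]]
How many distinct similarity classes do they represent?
3 classes: {M1}, {M2, M3, M4}, {M5}

Characteristic polynomials: χ_{M1} = (x - 6)^3, χ_{M2} = (x - 6)^3, χ_{M3} = (x - 6)^3, χ_{M4} = (x - 6)^3, χ_{M5} = (x - 6)^3.

{M1}: invariant factors x - 6, x - 6, x - 6.

{M2, M3, M4}: invariant factors x - 6, (x - 6)^2.

{M5}: invariant factors (x - 6)^3.

Matrices are similar if and only if their invariant-factor lists agree; the partition into similarity classes is {M1}, {M2, M3, M4}, {M5}.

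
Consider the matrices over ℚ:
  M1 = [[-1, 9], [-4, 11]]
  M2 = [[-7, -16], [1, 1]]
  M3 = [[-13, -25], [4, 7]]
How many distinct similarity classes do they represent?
2 classes: {M1}, {M2, M3}

Characteristic polynomials: χ_{M1} = (x - 5)^2, χ_{M2} = (x + 3)^2, χ_{M3} = (x + 3)^2.

{M1}: invariant factors (x - 5)^2.

{M2, M3}: invariant factors (x + 3)^2.

Matrices are similar if and only if their invariant-factor lists agree; the partition into similarity classes is {M1}, {M2, M3}.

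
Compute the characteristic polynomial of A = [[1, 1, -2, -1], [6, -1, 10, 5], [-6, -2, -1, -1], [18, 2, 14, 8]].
χ_A(x) = (x - 4)(x - 1)^3

xI - A = [[x - 1, -1, 2, 1], [-6, x + 1, -10, -5], [6, 2, x + 1, 1], [-18, -2, -14, x - 8]].

Expanding det(xI - A) along the first row:
det(xI - A) = + (x - 1)·det([[x + 1, -10, -5], [2, x + 1, 1], [-2, -14, x - 8]]) - (-1)·det([[-6, -10, -5], [6, x + 1, 1], [-18, -14, x - 8]]) + (2)·det([[-6, x + 1, -5], [6, 2, 1], [-18, -2, x - 8]]) - (1)·det([[-6, x + 1, -10], [6, 2, x + 1], [-18, -2, -14]]).

Evaluating gives χ_A(x) = x^4 - 7x^3 + 15x^2 - 13x + 4 = (x - 4)(x - 1)^3.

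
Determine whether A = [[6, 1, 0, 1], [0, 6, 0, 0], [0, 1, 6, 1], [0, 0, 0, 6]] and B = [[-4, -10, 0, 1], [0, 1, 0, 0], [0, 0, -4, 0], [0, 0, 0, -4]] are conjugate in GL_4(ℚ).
No.

trace(A) = 24 but trace(B) = -11. The trace is a similarity invariant, so A and B are not similar.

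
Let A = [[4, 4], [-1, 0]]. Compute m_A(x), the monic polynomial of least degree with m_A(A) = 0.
The characteristic polynomial factors as (x - 2)^2. The minimal polynomial is ∏(x - λ)^{k_λ} where k_λ is the size of the largest Jordan block at λ.

For λ = 2: rank(A - 2I) = 1, and the largest Jordan block has size 2 (the smallest k with rank((A - 2I)^k) = rank((A - 2I)^(k+1))).

So m_A(x) = (x - 2)^2.

m_A(x) = (x - 2)^2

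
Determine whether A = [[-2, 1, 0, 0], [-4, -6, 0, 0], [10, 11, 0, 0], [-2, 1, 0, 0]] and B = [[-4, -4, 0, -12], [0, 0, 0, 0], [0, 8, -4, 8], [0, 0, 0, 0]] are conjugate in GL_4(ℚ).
No.

Both have characteristic polynomial x^2(x + 4)^2, but the minimal polynomial of A is x(x + 4)^2 while the minimal polynomial of B is x(x + 4). The minimal polynomial is a similarity invariant, so A and B are not similar.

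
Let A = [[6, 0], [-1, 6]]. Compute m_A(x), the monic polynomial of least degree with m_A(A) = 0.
m_A(x) = (x - 6)^2

The characteristic polynomial factors as (x - 6)^2. The minimal polynomial is ∏(x - λ)^{k_λ} where k_λ is the size of the largest Jordan block at λ.

For λ = 6: rank(A - 6I) = 1, and the largest Jordan block has size 2 (the smallest k with rank((A - 6I)^k) = rank((A - 6I)^(k+1))).

So m_A(x) = (x - 6)^2.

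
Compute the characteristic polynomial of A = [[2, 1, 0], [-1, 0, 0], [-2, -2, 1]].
χ_A(x) = (x - 1)^3

xI - A = [[x - 2, -1, 0], [1, x, 0], [2, 2, x - 1]].

Expanding det(xI - A) along the first row:
det(xI - A) = + (x - 2)·det([[x, 0], [2, x - 1]]) - (-1)·det([[1, 0], [2, x - 1]]) + (0)·det([[1, x], [2, 2]]).

Evaluating gives χ_A(x) = x^3 - 3x^2 + 3x - 1 = (x - 1)^3.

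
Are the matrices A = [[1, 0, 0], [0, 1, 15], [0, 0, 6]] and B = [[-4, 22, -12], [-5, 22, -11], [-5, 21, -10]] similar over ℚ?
No.

Both have characteristic polynomial (x - 6)(x - 1)^2, but the minimal polynomial of A is (x - 6)(x - 1) while the minimal polynomial of B is (x - 6)(x - 1)^2. The minimal polynomial is a similarity invariant, so A and B are not similar.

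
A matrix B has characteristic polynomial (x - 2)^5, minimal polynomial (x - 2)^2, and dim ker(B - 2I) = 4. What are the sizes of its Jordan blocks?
λ = 2: algebraic multiplicity 5 (exponent in χ_B), largest block size 2 (exponent in m_B), 4 blocks (geometric multiplicity). These force block sizes [2, 1, 1, 1].

Jordan blocks: (2, 2), (2, 1), (2, 1), (2, 1)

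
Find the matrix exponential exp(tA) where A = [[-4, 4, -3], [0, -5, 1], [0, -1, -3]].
e^{tA} = [[e^{-4*t}, t*(8 - t)*e^{-4*t}/2, t*(t - 6)*e^{-4*t}/2], [0, (1 - t)*e^{-4*t}, t*e^{-4*t}], [0, -t*e^{-4*t}, (t + 1)*e^{-4*t}]]

A has Jordan form J = [[-4, 1, 0], [0, -4, 1], [0, 0, -4]] with A = PJP^{-1}, so e^{tA} = P e^{tJ} P^{-1}.

For a Jordan block J_k(λ), e^{tJ_k(λ)} = e^{λt} · (I + tN + t^2 N^2/2! + ... + t^{k-1} N^{k-1}/(k-1)!) where N is the nilpotent superdiagonal part.

Assembling the blocks and conjugating back gives the entries of e^{tA} as shown above.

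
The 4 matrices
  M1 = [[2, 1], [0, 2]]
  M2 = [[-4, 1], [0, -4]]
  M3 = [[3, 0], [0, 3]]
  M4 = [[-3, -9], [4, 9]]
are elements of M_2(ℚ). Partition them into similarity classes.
4 classes: {M1}, {M2}, {M3}, {M4}

Characteristic polynomials: χ_{M1} = (x - 2)^2, χ_{M2} = (x + 4)^2, χ_{M3} = (x - 3)^2, χ_{M4} = (x - 3)^2.

{M1}: invariant factors (x - 2)^2.

{M2}: invariant factors (x + 4)^2.

{M3}: invariant factors x - 3, x - 3.

{M4}: invariant factors (x - 3)^2.

Matrices are similar if and only if their invariant-factor lists agree; the partition into similarity classes is {M1}, {M2}, {M3}, {M4}.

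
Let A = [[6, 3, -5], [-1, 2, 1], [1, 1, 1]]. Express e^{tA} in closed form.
e^{tA} = [[(t^2 + 6*t + 2)*e^{3*t}/2, t*(t + 6)*e^{3*t}/2, t*(-t - 5)*e^{3*t}], [t*(-t - 2)*e^{3*t}/2, (-t^2/2 - t + 1)*e^{3*t}, t*(t + 1)*e^{3*t}], [t*e^{3*t}, t*e^{3*t}, (1 - 2*t)*e^{3*t}]]

A has Jordan form J = [[3, 1, 0], [0, 3, 1], [0, 0, 3]] with A = PJP^{-1}, so e^{tA} = P e^{tJ} P^{-1}.

For a Jordan block J_k(λ), e^{tJ_k(λ)} = e^{λt} · (I + tN + t^2 N^2/2! + ... + t^{k-1} N^{k-1}/(k-1)!) where N is the nilpotent superdiagonal part.

Assembling the blocks and conjugating back gives the entries of e^{tA} as shown above.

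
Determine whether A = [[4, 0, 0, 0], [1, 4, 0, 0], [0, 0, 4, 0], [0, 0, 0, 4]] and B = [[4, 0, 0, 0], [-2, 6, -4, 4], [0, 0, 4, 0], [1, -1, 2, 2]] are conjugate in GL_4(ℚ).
Two matrices over a field are similar if and only if they have the same invariant factors.

Both A and B have characteristic polynomial (x - 4)^4 and minimal polynomial (x - 4)^2. Computing further, both have invariant factors x - 4, x - 4, (x - 4)^2. Hence A and B are similar.

Yes.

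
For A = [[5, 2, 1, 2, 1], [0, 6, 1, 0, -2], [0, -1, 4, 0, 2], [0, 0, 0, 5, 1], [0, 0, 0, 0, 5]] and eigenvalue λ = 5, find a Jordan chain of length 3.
We seek v_1 ∈ ker((A - 5I)^3) \ ker((A - 5I)^2), then set v_{i+1} = (A - 5I) v_i.

One such chain is v_1 = [[2, 0, 1, 0, 0]]^T, v_2 = [[1, 1, -1, 0, 0]]^T, v_3 = [[1, 0, 0, 0, 0]]^T. Check: (A - 5I) v_3 = [[0, 0, 0, 0, 0]]^T = 0.

v_1 = [[2, 0, 1, 0, 0]]^T, v_2 = [[1, 1, -1, 0, 0]]^T, v_3 = [[1, 0, 0, 0, 0]]^T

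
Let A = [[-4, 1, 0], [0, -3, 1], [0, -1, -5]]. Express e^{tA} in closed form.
e^{tA} = [[e^{-4*t}, t*(t + 2)*e^{-4*t}/2, t^2*e^{-4*t}/2], [0, (t + 1)*e^{-4*t}, t*e^{-4*t}], [0, -t*e^{-4*t}, (1 - t)*e^{-4*t}]]

A has Jordan form J = [[-4, 1, 0], [0, -4, 1], [0, 0, -4]] with A = PJP^{-1}, so e^{tA} = P e^{tJ} P^{-1}.

For a Jordan block J_k(λ), e^{tJ_k(λ)} = e^{λt} · (I + tN + t^2 N^2/2! + ... + t^{k-1} N^{k-1}/(k-1)!) where N is the nilpotent superdiagonal part.

Assembling the blocks and conjugating back gives the entries of e^{tA} as shown above.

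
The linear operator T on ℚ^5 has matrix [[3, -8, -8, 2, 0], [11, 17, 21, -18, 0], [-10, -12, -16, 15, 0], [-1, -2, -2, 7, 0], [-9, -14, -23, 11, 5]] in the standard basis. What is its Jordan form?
The characteristic polynomial is det(xI - A) = (x - 5)^4(x + 4), so the eigenvalues are -4 (algebraic multiplicity 1), 5 (algebraic multiplicity 4).

For λ = -4: algebraic multiplicity 1 gives one 1×1 block.

For λ = 5: rank(A - 5I) = 3, rank((A - 5I)^2) = 2, rank((A - 5I)^3) = 1. The eigenspace has dimension 5 - 3 = 2, so there are 2 Jordan blocks; the rank sequence gives block sizes [3, 1].

Assembling the blocks gives the Jordan form J above.

J = [[-4, 0, 0, 0, 0], [0, 5, 1, 0, 0], [0, 0, 5, 1, 0], [0, 0, 0, 5, 0], [0, 0, 0, 0, 5]]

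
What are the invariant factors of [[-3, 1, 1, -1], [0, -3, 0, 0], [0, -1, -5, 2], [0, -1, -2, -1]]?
(x + 3)^2, (x + 3)^2

The Jordan structure of A has elementary divisors (x + 3)^2, (x + 3)^2. Arranging the block sizes at each eigenvalue in decreasing order and taking row products gives the invariant factors.

Invariant factors (smallest first, each dividing the next): (x + 3)^2, (x + 3)^2.

Check: the last factor (x + 3)^2 is the minimal polynomial, and the product (x + 3)^4 is the characteristic polynomial.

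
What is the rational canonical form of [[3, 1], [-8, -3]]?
The invariant factors of A (the non-unit diagonal entries of the Smith normal form of xI - A over ℚ[x]) are (x - 1)(x + 1), each dividing the next. The characteristic polynomial is their product, (x - 1)(x + 1).

The rational canonical form is the block-diagonal matrix of companion matrices C(f_i):
R = [[0, 1], [1, 0]].

R = [[0, 1], [1, 0]]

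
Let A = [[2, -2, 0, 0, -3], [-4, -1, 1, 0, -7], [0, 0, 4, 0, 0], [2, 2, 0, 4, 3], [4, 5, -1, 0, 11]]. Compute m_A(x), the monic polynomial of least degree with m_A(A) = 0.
The characteristic polynomial factors as (x - 4)^5. The minimal polynomial is ∏(x - λ)^{k_λ} where k_λ is the size of the largest Jordan block at λ.

For λ = 4: rank(A - 4I) = 2, and the largest Jordan block has size 3 (the smallest k with rank((A - 4I)^k) = rank((A - 4I)^(k+1))).

So m_A(x) = (x - 4)^3.

m_A(x) = (x - 4)^3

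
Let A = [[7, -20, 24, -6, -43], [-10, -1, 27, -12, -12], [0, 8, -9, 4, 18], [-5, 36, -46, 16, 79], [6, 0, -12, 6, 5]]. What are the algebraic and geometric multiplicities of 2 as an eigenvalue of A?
The characteristic polynomial is (x - 5)^2(x - 3)^2(x - 2), so the factor x - 2 appears with exponent 1: the algebraic multiplicity is 1.

rank(A - 2I) = 4, so the eigenspace has dimension 5 - 4 = 1: the geometric multiplicity is 1.

algebraic multiplicity 1, geometric multiplicity 1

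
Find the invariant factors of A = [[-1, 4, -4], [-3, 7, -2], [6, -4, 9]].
x - 5, (x - 5)^2

The Jordan structure of A has elementary divisors (x - 5)^2, (x - 5). Arranging the block sizes at each eigenvalue in decreasing order and taking row products gives the invariant factors.

Invariant factors (smallest first, each dividing the next): x - 5, (x - 5)^2.

Check: the last factor (x - 5)^2 is the minimal polynomial, and the product (x - 5)^3 is the characteristic polynomial.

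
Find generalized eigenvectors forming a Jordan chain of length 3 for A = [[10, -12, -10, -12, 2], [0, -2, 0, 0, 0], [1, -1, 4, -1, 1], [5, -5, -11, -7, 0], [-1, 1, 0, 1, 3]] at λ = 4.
We seek v_1 ∈ ker((A - 4I)^3) \ ker((A - 4I)^2), then set v_{i+1} = (A - 4I) v_i.

One such chain is v_1 = [[-2, 0, 1, -2, 0]]^T, v_2 = [[2, 0, 0, 1, 0]]^T, v_3 = [[0, 0, 1, -1, -1]]^T. Check: (A - 4I) v_3 = [[0, 0, 0, 0, 0]]^T = 0.

v_1 = [[-2, 0, 1, -2, 0]]^T, v_2 = [[2, 0, 0, 1, 0]]^T, v_3 = [[0, 0, 1, -1, -1]]^T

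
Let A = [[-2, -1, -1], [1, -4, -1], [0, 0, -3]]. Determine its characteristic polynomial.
χ_A(x) = (x + 3)^3

xI - A = [[x + 2, 1, 1], [-1, x + 4, 1], [0, 0, x + 3]].

Expanding det(xI - A) along the first row:
det(xI - A) = + (x + 2)·det([[x + 4, 1], [0, x + 3]]) - (1)·det([[-1, 1], [0, x + 3]]) + (1)·det([[-1, x + 4], [0, 0]]).

Evaluating gives χ_A(x) = x^3 + 9x^2 + 27x + 27 = (x + 3)^3.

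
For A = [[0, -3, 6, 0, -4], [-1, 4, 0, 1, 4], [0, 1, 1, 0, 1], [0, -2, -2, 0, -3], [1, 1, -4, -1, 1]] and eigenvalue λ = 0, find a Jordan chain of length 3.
We seek v_1 ∈ ker(A^3) \ ker(A^2), then set v_{i+1} = A v_i.

One such chain is v_1 = [[0, 0, 0, 1, 0]]^T, v_2 = [[0, 1, 0, 0, -1]]^T, v_3 = [[1, 0, 0, 1, 0]]^T. Check: A v_3 = [[0, 0, 0, 0, 0]]^T = 0.

v_1 = [[0, 0, 0, 1, 0]]^T, v_2 = [[0, 1, 0, 0, -1]]^T, v_3 = [[1, 0, 0, 1, 0]]^T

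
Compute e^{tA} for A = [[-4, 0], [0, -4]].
e^{tA} = [[e^{-4*t}, 0], [0, e^{-4*t}]]

A has Jordan form J = [[-4, 0], [0, -4]] with A = PJP^{-1}, so e^{tA} = P e^{tJ} P^{-1}.

For a Jordan block J_k(λ), e^{tJ_k(λ)} = e^{λt} · (I + tN + t^2 N^2/2! + ... + t^{k-1} N^{k-1}/(k-1)!) where N is the nilpotent superdiagonal part.

Assembling the blocks and conjugating back gives the entries of e^{tA} as shown above.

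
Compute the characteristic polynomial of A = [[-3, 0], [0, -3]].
xI - A = [[x + 3, 0], [0, x + 3]].

Expanding det(xI - A) along the first row:
det(xI - A) = + (x + 3)·det([[x + 3]]) - (0)·det([[0]]).

Evaluating gives χ_A(x) = x^2 + 6x + 9 = (x + 3)^2.

χ_A(x) = (x + 3)^2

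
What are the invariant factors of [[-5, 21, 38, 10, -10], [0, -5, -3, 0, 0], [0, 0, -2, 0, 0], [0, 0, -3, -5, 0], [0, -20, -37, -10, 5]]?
The Jordan structure of A has elementary divisors (x + 5)^2, (x + 5), (x + 2), (x - 5). Arranging the block sizes at each eigenvalue in decreasing order and taking row products gives the invariant factors.

Invariant factors (smallest first, each dividing the next): x + 5, (x - 5)(x + 2)(x + 5)^2.

Check: the last factor (x - 5)(x + 2)(x + 5)^2 is the minimal polynomial, and the product (x - 5)(x + 2)(x + 5)^3 is the characteristic polynomial.

x + 5, (x - 5)(x + 2)(x + 5)^2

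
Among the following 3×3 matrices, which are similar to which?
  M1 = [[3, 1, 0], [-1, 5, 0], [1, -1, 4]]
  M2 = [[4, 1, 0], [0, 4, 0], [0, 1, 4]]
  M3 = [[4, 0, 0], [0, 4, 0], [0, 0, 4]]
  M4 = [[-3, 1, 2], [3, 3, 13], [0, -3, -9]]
Characteristic polynomials: χ_{M1} = (x - 4)^3, χ_{M2} = (x - 4)^3, χ_{M3} = (x - 4)^3, χ_{M4} = (x + 3)^3.

{M1, M2}: invariant factors x - 4, (x - 4)^2.

{M3}: invariant factors x - 4, x - 4, x - 4.

{M4}: invariant factors (x + 3)^3.

Matrices are similar if and only if their invariant-factor lists agree; the partition into similarity classes is {M1, M2}, {M3}, {M4}.

3 classes: {M1, M2}, {M3}, {M4}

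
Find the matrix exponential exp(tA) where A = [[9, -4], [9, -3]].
A has Jordan form J = [[3, 1], [0, 3]] with A = PJP^{-1}, so e^{tA} = P e^{tJ} P^{-1}.

For a Jordan block J_k(λ), e^{tJ_k(λ)} = e^{λt} · (I + tN + t^2 N^2/2! + ... + t^{k-1} N^{k-1}/(k-1)!) where N is the nilpotent superdiagonal part.

Assembling the blocks and conjugating back gives the entries of e^{tA} as shown above.

e^{tA} = [[(6*t + 1)*e^{3*t}, -4*t*e^{3*t}], [9*t*e^{3*t}, (1 - 6*t)*e^{3*t}]]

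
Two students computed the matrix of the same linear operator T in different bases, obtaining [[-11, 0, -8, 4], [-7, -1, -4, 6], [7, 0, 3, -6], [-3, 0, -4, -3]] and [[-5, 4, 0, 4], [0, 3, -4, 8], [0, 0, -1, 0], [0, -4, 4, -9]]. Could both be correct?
Both have characteristic polynomial (x + 1)^2(x + 5)^2, but the minimal polynomial of A is (x + 1)(x + 5)^2 while the minimal polynomial of B is (x + 1)(x + 5). The minimal polynomial is a similarity invariant, so A and B are not similar.

No.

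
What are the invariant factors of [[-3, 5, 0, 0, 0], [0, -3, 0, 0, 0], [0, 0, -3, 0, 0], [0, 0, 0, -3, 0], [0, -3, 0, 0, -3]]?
The Jordan structure of A has elementary divisors (x + 3)^2, (x + 3), (x + 3), (x + 3). Arranging the block sizes at each eigenvalue in decreasing order and taking row products gives the invariant factors.

Invariant factors (smallest first, each dividing the next): x + 3, x + 3, x + 3, (x + 3)^2.

Check: the last factor (x + 3)^2 is the minimal polynomial, and the product (x + 3)^5 is the characteristic polynomial.

x + 3, x + 3, x + 3, (x + 3)^2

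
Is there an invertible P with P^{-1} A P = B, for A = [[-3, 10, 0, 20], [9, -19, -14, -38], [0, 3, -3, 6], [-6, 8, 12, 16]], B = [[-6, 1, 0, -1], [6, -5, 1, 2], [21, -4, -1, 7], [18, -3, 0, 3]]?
Two matrices over a field are similar if and only if they have the same invariant factors.

Both A and B have characteristic polynomial x(x + 3)^3 and minimal polynomial x(x + 3)^3. Computing further, both have invariant factors x(x + 3)^3. Hence A and B are similar.

Yes.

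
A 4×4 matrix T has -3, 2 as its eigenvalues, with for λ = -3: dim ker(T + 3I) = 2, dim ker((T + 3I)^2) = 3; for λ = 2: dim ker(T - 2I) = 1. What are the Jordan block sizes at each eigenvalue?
Jordan blocks: (-3, 2), (-3, 1), (2, 1)

λ = -3: successive nullity increments [2, 1] count blocks of size ≥ k; block sizes are [2, 1].
λ = 2: successive nullity increments [1] count blocks of size ≥ k; block sizes are [1].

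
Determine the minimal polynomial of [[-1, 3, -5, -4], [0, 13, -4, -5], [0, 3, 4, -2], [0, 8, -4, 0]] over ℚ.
The characteristic polynomial factors as (x - 6)^2(x - 5)(x + 1). The minimal polynomial is ∏(x - λ)^{k_λ} where k_λ is the size of the largest Jordan block at λ.

For λ = -1: rank(A + I) = 3, and the largest Jordan block has size 1 (the smallest k with rank((A + I)^k) = rank((A + I)^(k+1))).
For λ = 5: rank(A - 5I) = 3, and the largest Jordan block has size 1 (the smallest k with rank((A - 5I)^k) = rank((A - 5I)^(k+1))).
For λ = 6: rank(A - 6I) = 3, and the largest Jordan block has size 2 (the smallest k with rank((A - 6I)^k) = rank((A - 6I)^(k+1))).

So m_A(x) = (x - 6)^2(x - 5)(x + 1).

m_A(x) = (x - 6)^2(x - 5)(x + 1)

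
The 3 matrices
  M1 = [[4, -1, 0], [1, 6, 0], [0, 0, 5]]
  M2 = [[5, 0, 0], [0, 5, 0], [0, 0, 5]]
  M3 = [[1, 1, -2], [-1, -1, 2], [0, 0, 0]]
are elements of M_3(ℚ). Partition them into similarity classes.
3 classes: {M1}, {M2}, {M3}

Characteristic polynomials: χ_{M1} = (x - 5)^3, χ_{M2} = (x - 5)^3, χ_{M3} = x^3.

{M1}: invariant factors x - 5, (x - 5)^2.

{M2}: invariant factors x - 5, x - 5, x - 5.

{M3}: invariant factors x, x^2.

Matrices are similar if and only if their invariant-factor lists agree; the partition into similarity classes is {M1}, {M2}, {M3}.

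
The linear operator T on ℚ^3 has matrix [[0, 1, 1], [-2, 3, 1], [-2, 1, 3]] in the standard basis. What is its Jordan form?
The characteristic polynomial is det(xI - A) = (x - 2)^3, so the eigenvalues are 2 (algebraic multiplicity 3).

For λ = 2: rank(A - 2I) = 1, rank((A - 2I)^2) = 0. The eigenspace has dimension 3 - 1 = 2, so there are 2 Jordan blocks; the rank sequence gives block sizes [2, 1].

Assembling the blocks gives the Jordan form J above.

J = [[2, 1, 0], [0, 2, 0], [0, 0, 2]]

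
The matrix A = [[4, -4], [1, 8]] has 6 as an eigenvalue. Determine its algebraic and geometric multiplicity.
algebraic multiplicity 2, geometric multiplicity 1

The characteristic polynomial is (x - 6)^2, so the factor x - 6 appears with exponent 2: the algebraic multiplicity is 2.

rank(A - 6I) = 1, so the eigenspace has dimension 2 - 1 = 1: the geometric multiplicity is 1.

Since 1 < 2, A is not diagonalizable.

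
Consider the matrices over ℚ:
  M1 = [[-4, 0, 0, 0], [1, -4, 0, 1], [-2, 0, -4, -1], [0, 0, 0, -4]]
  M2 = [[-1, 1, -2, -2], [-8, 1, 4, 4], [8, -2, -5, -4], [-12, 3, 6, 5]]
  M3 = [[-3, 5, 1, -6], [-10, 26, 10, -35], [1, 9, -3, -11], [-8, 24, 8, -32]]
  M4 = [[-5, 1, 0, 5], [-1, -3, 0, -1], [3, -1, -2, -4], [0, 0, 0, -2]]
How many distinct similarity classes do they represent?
Characteristic polynomials: χ_{M1} = (x + 4)^4, χ_{M2} = (x - 3)(x + 1)^3, χ_{M3} = (x + 2)^2(x + 4)^2, χ_{M4} = (x + 2)^2(x + 4)^2.

{M1}: invariant factors (x + 4)^2, (x + 4)^2.

{M2}: invariant factors x + 1, (x - 3)(x + 1)^2.

{M3, M4}: invariant factors (x + 2)^2(x + 4)^2.

Matrices are similar if and only if their invariant-factor lists agree; the partition into similarity classes is {M1}, {M2}, {M3, M4}.

3 classes: {M1}, {M2}, {M3, M4}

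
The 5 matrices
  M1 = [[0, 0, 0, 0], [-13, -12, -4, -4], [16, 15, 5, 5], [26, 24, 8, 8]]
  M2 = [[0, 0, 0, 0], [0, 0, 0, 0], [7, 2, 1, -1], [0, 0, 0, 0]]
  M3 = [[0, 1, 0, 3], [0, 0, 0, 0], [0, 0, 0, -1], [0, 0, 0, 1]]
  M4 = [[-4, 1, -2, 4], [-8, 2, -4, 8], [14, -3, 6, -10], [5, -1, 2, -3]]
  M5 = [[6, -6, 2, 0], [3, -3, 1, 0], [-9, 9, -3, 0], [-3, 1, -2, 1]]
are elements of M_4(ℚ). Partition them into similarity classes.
Characteristic polynomials: χ_{M1} = x^3(x - 1), χ_{M2} = x^3(x - 1), χ_{M3} = x^3(x - 1), χ_{M4} = x^3(x - 1), χ_{M5} = x^3(x - 1).

{M1, M3, M4, M5}: invariant factors x, x^2(x - 1).

{M2}: invariant factors x, x, x(x - 1).

Matrices are similar if and only if their invariant-factor lists agree; the partition into similarity classes is {M1, M3, M4, M5}, {M2}.

2 classes: {M1, M3, M4, M5}, {M2}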